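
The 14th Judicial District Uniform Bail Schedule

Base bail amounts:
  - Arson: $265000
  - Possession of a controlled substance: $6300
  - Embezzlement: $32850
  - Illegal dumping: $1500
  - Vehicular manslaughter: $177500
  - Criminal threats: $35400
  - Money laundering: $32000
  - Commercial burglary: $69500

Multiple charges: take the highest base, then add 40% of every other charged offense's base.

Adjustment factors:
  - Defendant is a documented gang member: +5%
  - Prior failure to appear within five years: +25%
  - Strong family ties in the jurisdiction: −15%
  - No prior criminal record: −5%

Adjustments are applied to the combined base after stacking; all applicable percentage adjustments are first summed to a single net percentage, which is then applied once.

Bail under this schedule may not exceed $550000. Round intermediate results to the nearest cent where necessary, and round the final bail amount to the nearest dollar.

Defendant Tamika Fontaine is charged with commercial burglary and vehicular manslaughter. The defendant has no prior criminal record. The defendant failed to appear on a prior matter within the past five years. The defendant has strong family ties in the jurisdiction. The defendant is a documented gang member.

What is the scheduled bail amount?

Base amounts from the schedule: commercial burglary $69500; vehicular manslaughter $177500.
Stacking rule: highest base plus 40% of each additional charge. Highest is vehicular manslaughter at $177500. Additional: $69500 × 40% = $27800. Combined base = $177500 + $27800 = $205300.
Net percentage adjustment: +5% +25% −15% −5% = +10%. $205300 × 1.1 = $225830.
$225830 is within the $550000 maximum.

$225830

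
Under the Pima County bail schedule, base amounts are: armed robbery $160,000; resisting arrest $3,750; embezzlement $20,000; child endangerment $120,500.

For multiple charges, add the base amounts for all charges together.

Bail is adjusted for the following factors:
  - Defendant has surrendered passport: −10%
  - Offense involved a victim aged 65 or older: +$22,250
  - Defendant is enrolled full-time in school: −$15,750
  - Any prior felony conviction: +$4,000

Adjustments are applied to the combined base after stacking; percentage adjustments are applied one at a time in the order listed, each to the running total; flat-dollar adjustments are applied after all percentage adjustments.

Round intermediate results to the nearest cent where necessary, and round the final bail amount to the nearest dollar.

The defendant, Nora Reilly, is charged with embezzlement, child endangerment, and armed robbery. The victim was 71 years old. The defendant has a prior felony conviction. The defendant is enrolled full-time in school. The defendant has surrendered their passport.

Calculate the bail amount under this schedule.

$280,950

Base amounts from the schedule: embezzlement $20,000; child endangerment $120,500; armed robbery $160,000.
Stacking rule: sum of all bases. $20,000 + $120,500 + $160,000 = $300,500.
Defendant has surrendered passport (−10%): $300,500 × 0.9 = $270,450.
Offense involved a victim aged 65 or older (+$22,250 flat): $270,450 + $22,250 = $292,700.
Defendant is enrolled full-time in school (−$15,750 flat): $292,700 − $15,750 = $276,950.
Any prior felony conviction (+$4,000 flat): $276,950 + $4,000 = $280,950.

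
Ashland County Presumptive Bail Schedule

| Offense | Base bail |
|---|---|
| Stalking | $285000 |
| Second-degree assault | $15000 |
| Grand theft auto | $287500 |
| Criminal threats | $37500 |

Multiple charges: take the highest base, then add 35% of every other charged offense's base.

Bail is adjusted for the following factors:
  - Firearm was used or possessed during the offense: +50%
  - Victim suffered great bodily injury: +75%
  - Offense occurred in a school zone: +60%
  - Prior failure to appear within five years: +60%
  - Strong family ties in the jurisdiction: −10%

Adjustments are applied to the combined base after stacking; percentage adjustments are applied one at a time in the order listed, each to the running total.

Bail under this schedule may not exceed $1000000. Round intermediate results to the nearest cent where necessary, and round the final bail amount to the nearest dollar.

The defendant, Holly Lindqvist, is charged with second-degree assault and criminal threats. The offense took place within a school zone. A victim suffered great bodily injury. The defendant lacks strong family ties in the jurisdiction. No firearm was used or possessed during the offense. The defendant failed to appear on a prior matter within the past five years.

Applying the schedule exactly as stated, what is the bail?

Base amounts from the schedule: second-degree assault $15000; criminal threats $37500.
Stacking rule: highest base plus 35% of each additional charge. Highest is criminal threats at $37500. Additional: $15000 × 35% = $5250. Combined base = $37500 + $5250 = $42750.
Victim suffered great bodily injury (+75%): $42750 × 1.75 = $74812.50.
Offense occurred in a school zone (+60%): $74812.50 × 1.6 = $119700.
Prior failure to appear within five years (+60%): $119700 × 1.6 = $191520.
$191520 is within the $1000000 maximum.

$191520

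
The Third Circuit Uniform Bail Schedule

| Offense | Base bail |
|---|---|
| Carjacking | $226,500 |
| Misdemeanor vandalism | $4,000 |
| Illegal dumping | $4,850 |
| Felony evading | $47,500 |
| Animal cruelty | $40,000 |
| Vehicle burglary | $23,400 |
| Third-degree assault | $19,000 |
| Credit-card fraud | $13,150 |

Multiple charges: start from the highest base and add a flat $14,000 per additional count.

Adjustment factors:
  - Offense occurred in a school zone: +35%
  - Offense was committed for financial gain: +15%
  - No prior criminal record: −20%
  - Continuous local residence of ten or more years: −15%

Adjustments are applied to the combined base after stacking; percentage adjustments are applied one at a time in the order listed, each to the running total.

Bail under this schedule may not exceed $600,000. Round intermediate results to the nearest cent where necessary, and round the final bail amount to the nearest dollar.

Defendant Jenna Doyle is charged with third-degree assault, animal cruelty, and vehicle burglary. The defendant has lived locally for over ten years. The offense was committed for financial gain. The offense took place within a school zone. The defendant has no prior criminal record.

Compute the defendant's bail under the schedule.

Base amounts from the schedule: third-degree assault $19,000; animal cruelty $40,000; vehicle burglary $23,400.
Stacking rule: highest base plus $14,000 per additional charge. Highest is animal cruelty at $40,000; 2 additional charges → +$28,000. Combined base = $68,000.
Offense occurred in a school zone (+35%): $68,000 × 1.35 = $91,800.
Offense was committed for financial gain (+15%): $91,800 × 1.15 = $105,570.
No prior criminal record (−20%): $105,570 × 0.8 = $84,456.
Continuous local residence of ten or more years (−15%): $84,456 × 0.85 = $71,787.60.
$71,787.60 is within the $600,000 maximum.
Rounded to the nearest dollar: $71,788.

$71,788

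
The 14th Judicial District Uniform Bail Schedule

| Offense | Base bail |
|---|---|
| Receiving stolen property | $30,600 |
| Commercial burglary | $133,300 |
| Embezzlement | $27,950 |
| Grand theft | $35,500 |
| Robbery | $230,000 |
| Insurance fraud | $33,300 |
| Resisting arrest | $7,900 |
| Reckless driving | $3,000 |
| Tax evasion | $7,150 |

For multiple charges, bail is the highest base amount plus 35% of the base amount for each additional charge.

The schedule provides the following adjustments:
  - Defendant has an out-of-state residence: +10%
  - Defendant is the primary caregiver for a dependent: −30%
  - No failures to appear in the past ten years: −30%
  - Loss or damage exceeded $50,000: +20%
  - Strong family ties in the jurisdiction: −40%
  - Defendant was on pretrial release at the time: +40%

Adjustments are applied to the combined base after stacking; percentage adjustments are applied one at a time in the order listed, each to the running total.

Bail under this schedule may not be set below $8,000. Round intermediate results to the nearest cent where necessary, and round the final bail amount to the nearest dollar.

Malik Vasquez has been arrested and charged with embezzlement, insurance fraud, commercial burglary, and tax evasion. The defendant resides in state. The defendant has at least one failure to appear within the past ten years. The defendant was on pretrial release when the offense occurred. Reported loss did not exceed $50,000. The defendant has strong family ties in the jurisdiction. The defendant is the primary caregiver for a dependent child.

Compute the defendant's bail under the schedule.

$92,457

Base amounts from the schedule: embezzlement $27,950; insurance fraud $33,300; commercial burglary $133,300; tax evasion $7,150.
Stacking rule: highest base plus 35% of each additional charge. Highest is commercial burglary at $133,300. Additional: $27,950 × 35% = $9,782.50; $33,300 × 35% = $11,655; $7,150 × 35% = $2,502.50. Combined base = $133,300 + $23,940 = $157,240.
Defendant is the primary caregiver for a dependent (−30%): $157,240 × 0.7 = $110,068.
Strong family ties in the jurisdiction (−40%): $110,068 × 0.6 = $66,040.80.
Defendant was on pretrial release at the time (+40%): $66,040.80 × 1.4 = $92,457.12.
$92,457.12 is at or above the $8,000 minimum.
Rounded to the nearest dollar: $92,457.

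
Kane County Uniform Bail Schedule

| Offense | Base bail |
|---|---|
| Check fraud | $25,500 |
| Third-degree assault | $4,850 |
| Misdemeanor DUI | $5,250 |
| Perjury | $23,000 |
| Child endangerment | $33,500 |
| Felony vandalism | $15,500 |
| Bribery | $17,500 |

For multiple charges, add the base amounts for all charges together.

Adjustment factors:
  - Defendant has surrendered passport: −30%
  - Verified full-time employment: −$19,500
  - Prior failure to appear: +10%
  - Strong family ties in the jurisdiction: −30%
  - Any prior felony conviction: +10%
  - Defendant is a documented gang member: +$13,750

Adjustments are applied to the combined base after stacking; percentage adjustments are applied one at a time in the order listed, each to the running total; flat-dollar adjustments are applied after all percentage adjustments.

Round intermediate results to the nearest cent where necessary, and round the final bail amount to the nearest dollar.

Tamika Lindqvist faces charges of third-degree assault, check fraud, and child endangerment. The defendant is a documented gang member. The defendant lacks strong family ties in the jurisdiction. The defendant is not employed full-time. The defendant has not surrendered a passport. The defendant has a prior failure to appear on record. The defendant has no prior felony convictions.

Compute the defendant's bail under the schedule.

Base amounts from the schedule: third-degree assault $4,850; check fraud $25,500; child endangerment $33,500.
Stacking rule: sum of all bases. $4,850 + $25,500 + $33,500 = $63,850.
Prior failure to appear (+10%): $63,850 × 1.1 = $70,235.
Defendant is a documented gang member (+$13,750 flat): $70,235 + $13,750 = $83,985.

$83,985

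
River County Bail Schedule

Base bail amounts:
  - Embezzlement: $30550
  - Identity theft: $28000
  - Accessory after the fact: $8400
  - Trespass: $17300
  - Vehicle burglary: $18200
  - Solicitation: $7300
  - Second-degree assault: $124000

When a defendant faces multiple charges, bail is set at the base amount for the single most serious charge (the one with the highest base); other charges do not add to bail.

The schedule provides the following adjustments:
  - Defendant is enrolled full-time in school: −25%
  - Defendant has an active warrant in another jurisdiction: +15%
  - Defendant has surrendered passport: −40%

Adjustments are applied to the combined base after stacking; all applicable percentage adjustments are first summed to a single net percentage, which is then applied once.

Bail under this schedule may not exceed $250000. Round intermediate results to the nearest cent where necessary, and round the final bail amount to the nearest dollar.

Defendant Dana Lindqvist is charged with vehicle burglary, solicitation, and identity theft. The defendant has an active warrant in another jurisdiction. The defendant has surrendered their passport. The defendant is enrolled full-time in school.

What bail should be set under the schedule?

Base amounts from the schedule: vehicle burglary $18200; solicitation $7300; identity theft $28000.
Stacking rule: use the highest base only. Highest is identity theft at $28000. Combined base = $28000.
Net percentage adjustment: −25% +15% −40% = −50%. $28000 × 0.5 = $14000.
$14000 is within the $250000 maximum.

$14000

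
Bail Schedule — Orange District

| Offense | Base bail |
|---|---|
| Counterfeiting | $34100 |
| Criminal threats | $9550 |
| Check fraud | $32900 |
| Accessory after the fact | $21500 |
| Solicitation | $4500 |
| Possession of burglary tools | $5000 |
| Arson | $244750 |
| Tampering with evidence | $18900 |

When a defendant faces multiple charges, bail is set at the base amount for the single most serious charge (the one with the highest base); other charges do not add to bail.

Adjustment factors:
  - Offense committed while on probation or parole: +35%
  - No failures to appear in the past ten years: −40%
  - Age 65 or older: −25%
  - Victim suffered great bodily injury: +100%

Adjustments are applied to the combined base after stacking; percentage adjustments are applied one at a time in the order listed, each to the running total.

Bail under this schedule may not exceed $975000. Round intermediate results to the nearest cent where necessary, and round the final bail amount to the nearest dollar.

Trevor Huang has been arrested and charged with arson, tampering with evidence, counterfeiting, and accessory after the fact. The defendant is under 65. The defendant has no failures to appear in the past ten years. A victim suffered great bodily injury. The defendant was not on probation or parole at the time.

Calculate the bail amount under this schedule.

Base amounts from the schedule: arson $244750; tampering with evidence $18900; counterfeiting $34100; accessory after the fact $21500.
Stacking rule: use the highest base only. Highest is arson at $244750. Combined base = $244750.
No failures to appear in the past ten years (−40%): $244750 × 0.6 = $146850.
Victim suffered great bodily injury (+100%): $146850 × 2 = $293700.
$293700 is within the $975000 maximum.

$293700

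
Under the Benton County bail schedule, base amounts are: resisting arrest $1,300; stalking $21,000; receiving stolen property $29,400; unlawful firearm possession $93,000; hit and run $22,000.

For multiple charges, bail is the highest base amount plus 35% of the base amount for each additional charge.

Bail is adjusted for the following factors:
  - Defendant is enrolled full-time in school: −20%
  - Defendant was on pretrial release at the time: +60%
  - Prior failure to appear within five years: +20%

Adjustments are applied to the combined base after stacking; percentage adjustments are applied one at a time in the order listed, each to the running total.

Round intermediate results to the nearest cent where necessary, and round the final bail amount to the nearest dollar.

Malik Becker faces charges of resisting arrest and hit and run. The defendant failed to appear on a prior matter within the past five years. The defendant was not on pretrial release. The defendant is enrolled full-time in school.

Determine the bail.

$21,557

Base amounts from the schedule: resisting arrest $1,300; hit and run $22,000.
Stacking rule: highest base plus 35% of each additional charge. Highest is hit and run at $22,000. Additional: $1,300 × 35% = $455. Combined base = $22,000 + $455 = $22,455.
Defendant is enrolled full-time in school (−20%): $22,455 × 0.8 = $17,964.
Prior failure to appear within five years (+20%): $17,964 × 1.2 = $21,556.80.
Rounded to the nearest dollar: $21,557.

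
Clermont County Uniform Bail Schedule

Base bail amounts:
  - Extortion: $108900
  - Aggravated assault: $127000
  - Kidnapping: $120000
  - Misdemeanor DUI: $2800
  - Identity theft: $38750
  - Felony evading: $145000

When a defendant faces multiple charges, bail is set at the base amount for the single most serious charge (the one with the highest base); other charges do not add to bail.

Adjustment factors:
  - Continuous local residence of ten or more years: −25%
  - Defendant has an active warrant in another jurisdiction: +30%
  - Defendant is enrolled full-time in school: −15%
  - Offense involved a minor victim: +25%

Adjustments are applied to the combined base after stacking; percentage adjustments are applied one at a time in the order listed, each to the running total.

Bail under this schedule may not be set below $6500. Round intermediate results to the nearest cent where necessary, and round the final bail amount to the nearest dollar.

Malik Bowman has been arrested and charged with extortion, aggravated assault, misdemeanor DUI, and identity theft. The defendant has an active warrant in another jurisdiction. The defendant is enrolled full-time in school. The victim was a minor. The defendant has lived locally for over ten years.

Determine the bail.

Base amounts from the schedule: extortion $108900; aggravated assault $127000; misdemeanor DUI $2800; identity theft $38750.
Stacking rule: use the highest base only. Highest is aggravated assault at $127000. Combined base = $127000.
Continuous local residence of ten or more years (−25%): $127000 × 0.75 = $95250.
Defendant has an active warrant in another jurisdiction (+30%): $95250 × 1.3 = $123825.
Defendant is enrolled full-time in school (−15%): $123825 × 0.85 = $105251.25.
Offense involved a minor victim (+25%): $105251.25 × 1.25 = $131564.06.
$131564.06 is at or above the $6500 minimum.
Rounded to the nearest dollar: $131564.

$131564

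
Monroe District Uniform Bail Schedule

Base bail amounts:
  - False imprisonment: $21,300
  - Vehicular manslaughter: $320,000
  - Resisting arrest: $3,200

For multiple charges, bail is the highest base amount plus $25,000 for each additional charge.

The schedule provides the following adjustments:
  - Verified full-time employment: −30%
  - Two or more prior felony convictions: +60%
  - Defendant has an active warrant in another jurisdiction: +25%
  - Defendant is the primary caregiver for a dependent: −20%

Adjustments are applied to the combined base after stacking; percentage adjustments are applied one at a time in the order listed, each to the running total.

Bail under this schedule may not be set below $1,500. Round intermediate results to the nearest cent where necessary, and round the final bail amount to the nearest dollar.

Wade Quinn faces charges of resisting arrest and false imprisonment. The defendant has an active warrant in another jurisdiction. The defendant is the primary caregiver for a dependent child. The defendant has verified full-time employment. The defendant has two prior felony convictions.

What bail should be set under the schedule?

$51,856

Base amounts from the schedule: resisting arrest $3,200; false imprisonment $21,300.
Stacking rule: highest base plus $25,000 per additional charge. Highest is false imprisonment at $21,300; 1 additional charge → +$25,000. Combined base = $46,300.
Verified full-time employment (−30%): $46,300 × 0.7 = $32,410.
Two or more prior felony convictions (+60%): $32,410 × 1.6 = $51,856.
Defendant has an active warrant in another jurisdiction (+25%): $51,856 × 1.25 = $64,820.
Defendant is the primary caregiver for a dependent (−20%): $64,820 × 0.8 = $51,856.
$51,856 is at or above the $1,500 minimum.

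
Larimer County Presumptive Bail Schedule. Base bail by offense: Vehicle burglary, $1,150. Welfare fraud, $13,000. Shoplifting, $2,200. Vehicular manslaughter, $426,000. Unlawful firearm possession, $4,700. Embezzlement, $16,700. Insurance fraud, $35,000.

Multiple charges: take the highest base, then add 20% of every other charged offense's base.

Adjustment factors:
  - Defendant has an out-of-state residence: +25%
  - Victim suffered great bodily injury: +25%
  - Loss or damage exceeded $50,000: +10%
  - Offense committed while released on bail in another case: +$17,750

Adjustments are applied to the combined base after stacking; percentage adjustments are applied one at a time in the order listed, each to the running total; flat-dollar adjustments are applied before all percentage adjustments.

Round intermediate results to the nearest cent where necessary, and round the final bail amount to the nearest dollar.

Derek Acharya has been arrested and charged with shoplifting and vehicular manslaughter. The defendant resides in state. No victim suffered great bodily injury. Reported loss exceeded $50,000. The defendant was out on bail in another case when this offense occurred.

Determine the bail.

Base amounts from the schedule: shoplifting $2,200; vehicular manslaughter $426,000.
Stacking rule: highest base plus 20% of each additional charge. Highest is vehicular manslaughter at $426,000. Additional: $2,200 × 20% = $440. Combined base = $426,000 + $440 = $426,440.
Offense committed while released on bail in another case (+$17,750 flat): $426,440 + $17,750 = $444,190.
Loss or damage exceeded $50,000 (+10%): $444,190 × 1.1 = $488,609.

$488,609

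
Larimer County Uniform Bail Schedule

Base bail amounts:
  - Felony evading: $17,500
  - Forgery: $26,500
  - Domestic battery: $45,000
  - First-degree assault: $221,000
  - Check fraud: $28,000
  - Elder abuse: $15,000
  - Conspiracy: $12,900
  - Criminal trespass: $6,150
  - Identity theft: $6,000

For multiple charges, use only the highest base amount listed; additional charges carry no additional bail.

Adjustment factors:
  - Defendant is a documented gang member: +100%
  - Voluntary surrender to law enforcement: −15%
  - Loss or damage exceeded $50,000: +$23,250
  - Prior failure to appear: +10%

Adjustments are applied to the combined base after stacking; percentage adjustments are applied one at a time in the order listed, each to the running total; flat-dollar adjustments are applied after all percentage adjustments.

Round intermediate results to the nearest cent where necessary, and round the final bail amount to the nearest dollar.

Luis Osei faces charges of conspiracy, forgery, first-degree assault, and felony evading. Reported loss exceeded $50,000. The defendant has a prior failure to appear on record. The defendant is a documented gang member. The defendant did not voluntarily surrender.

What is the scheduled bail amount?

$509,450

Base amounts from the schedule: conspiracy $12,900; forgery $26,500; first-degree assault $221,000; felony evading $17,500.
Stacking rule: use the highest base only. Highest is first-degree assault at $221,000. Combined base = $221,000.
Defendant is a documented gang member (+100%): $221,000 × 2 = $442,000.
Prior failure to appear (+10%): $442,000 × 1.1 = $486,200.
Loss or damage exceeded $50,000 (+$23,250 flat): $486,200 + $23,250 = $509,450.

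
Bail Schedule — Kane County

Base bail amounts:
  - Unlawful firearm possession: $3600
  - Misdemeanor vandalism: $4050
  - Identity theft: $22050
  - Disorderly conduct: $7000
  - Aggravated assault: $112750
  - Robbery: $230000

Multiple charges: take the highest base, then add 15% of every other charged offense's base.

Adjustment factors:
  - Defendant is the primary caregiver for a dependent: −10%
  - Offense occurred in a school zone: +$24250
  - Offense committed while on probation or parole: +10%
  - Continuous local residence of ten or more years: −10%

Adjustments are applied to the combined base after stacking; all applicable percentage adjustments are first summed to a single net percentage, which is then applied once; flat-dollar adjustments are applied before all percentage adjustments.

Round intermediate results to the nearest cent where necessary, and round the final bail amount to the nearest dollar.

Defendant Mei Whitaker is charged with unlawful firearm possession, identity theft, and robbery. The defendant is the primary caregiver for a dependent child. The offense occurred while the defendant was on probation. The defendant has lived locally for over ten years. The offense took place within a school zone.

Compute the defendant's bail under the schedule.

Base amounts from the schedule: unlawful firearm possession $3600; identity theft $22050; robbery $230000.
Stacking rule: highest base plus 15% of each additional charge. Highest is robbery at $230000. Additional: $3600 × 15% = $540; $22050 × 15% = $3307.50. Combined base = $230000 + $3847.50 = $233847.50.
Offense occurred in a school zone (+$24250 flat): $233847.50 + $24250 = $258097.50.
Net percentage adjustment: −10% +10% −10% = −10%. $258097.50 × 0.9 = $232287.75.
Rounded to the nearest dollar: $232288.

$232288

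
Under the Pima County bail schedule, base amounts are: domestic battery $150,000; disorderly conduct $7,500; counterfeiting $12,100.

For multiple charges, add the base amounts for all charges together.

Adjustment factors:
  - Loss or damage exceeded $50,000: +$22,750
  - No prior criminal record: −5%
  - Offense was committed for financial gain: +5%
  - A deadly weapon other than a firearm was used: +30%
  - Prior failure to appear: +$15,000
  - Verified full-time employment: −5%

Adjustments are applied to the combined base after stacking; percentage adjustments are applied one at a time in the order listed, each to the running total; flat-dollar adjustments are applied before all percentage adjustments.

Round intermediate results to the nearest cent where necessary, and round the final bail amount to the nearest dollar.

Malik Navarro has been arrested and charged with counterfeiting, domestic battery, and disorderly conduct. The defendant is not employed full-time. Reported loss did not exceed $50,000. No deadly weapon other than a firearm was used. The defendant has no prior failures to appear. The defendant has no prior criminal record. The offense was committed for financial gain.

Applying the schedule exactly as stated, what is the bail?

$169,176

Base amounts from the schedule: counterfeiting $12,100; domestic battery $150,000; disorderly conduct $7,500.
Stacking rule: sum of all bases. $12,100 + $150,000 + $7,500 = $169,600.
No prior criminal record (−5%): $169,600 × 0.95 = $161,120.
Offense was committed for financial gain (+5%): $161,120 × 1.05 = $169,176.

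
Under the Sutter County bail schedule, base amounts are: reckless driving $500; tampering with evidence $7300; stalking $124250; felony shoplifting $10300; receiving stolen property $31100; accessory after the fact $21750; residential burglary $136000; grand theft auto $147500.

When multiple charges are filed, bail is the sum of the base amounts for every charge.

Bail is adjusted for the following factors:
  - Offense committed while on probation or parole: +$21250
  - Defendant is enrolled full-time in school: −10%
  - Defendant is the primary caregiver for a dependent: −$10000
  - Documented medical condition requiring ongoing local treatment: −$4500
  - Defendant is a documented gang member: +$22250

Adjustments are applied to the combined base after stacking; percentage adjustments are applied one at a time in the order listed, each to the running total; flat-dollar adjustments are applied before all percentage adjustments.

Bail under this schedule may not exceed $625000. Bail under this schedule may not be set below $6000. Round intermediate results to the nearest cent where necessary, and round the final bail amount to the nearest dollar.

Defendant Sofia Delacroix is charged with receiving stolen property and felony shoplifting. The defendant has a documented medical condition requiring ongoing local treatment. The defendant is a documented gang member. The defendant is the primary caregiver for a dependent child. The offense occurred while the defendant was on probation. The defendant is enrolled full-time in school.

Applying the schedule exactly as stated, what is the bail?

$63360

Base amounts from the schedule: receiving stolen property $31100; felony shoplifting $10300.
Stacking rule: sum of all bases. $31100 + $10300 = $41400.
Offense committed while on probation or parole (+$21250 flat): $41400 + $21250 = $62650.
Defendant is the primary caregiver for a dependent (−$10000 flat): $62650 − $10000 = $52650.
Documented medical condition requiring ongoing local treatment (−$4500 flat): $52650 − $4500 = $48150.
Defendant is a documented gang member (+$22250 flat): $48150 + $22250 = $70400.
Defendant is enrolled full-time in school (−10%): $70400 × 0.9 = $63360.
$63360 is within the $625000 maximum.
$63360 is at or above the $6000 minimum.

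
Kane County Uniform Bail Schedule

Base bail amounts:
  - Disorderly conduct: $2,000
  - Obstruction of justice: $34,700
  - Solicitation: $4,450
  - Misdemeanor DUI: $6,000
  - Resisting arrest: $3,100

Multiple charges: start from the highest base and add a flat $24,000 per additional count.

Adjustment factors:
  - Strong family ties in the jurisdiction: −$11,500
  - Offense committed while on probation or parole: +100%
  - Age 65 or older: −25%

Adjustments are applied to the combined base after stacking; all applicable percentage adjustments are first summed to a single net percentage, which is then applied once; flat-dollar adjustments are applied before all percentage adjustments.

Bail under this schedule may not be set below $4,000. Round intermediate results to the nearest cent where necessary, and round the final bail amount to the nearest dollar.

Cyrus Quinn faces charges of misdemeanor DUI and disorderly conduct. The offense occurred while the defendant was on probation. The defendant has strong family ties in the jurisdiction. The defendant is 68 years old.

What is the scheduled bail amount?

Base amounts from the schedule: misdemeanor DUI $6,000; disorderly conduct $2,000.
Stacking rule: highest base plus $24,000 per additional charge. Highest is misdemeanor DUI at $6,000; 1 additional charge → +$24,000. Combined base = $30,000.
Strong family ties in the jurisdiction (−$11,500 flat): $30,000 − $11,500 = $18,500.
Net percentage adjustment: +100% −25% = +75%. $18,500 × 1.75 = $32,375.
$32,375 is at or above the $4,000 minimum.

$32,375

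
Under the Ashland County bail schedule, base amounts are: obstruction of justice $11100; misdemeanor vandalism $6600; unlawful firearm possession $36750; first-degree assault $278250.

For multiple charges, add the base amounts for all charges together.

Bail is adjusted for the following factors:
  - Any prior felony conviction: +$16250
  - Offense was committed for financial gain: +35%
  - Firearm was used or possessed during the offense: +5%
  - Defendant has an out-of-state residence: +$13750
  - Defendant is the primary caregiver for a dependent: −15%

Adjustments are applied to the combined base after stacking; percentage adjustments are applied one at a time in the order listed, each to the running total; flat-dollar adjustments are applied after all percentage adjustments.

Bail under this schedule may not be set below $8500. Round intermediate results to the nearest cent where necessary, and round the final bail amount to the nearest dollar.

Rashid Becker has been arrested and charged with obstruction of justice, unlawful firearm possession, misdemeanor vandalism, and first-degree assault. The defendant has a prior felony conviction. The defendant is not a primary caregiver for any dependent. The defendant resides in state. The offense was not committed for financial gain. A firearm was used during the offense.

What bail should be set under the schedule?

Base amounts from the schedule: obstruction of justice $11100; unlawful firearm possession $36750; misdemeanor vandalism $6600; first-degree assault $278250.
Stacking rule: sum of all bases. $11100 + $36750 + $6600 + $278250 = $332700.
Firearm was used or possessed during the offense (+5%): $332700 × 1.05 = $349335.
Any prior felony conviction (+$16250 flat): $349335 + $16250 = $365585.
$365585 is at or above the $8500 minimum.

$365585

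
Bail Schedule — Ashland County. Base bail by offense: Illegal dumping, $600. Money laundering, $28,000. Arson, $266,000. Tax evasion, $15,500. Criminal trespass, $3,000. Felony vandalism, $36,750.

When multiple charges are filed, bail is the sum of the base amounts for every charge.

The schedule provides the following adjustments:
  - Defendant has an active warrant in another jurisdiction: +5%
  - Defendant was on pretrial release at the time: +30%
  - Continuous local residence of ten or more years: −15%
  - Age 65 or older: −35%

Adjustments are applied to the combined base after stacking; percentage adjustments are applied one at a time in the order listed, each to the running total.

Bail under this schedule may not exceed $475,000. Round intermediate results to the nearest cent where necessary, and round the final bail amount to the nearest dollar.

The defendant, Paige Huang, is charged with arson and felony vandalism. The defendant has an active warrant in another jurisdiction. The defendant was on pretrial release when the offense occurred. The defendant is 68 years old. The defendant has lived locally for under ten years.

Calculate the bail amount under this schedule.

$268,615

Base amounts from the schedule: arson $266,000; felony vandalism $36,750.
Stacking rule: sum of all bases. $266,000 + $36,750 = $302,750.
Defendant has an active warrant in another jurisdiction (+5%): $302,750 × 1.05 = $317,887.50.
Defendant was on pretrial release at the time (+30%): $317,887.50 × 1.3 = $413,253.75.
Age 65 or older (−35%): $413,253.75 × 0.65 = $268,614.94.
$268,614.94 is within the $475,000 maximum.
Rounded to the nearest dollar: $268,615.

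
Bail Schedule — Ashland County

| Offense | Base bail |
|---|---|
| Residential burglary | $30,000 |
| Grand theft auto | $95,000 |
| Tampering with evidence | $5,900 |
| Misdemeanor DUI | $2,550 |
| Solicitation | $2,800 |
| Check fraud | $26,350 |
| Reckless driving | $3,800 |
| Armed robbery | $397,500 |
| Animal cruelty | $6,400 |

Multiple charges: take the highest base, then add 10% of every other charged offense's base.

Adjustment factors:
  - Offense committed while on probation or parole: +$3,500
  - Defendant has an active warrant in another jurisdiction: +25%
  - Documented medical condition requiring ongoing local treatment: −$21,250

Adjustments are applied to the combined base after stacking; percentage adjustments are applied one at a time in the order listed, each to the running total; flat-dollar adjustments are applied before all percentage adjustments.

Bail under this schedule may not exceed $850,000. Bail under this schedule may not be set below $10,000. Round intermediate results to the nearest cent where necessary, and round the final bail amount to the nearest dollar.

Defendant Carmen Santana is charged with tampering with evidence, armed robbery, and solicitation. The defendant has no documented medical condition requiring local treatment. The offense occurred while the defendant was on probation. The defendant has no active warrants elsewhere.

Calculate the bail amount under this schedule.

$401,870

Base amounts from the schedule: tampering with evidence $5,900; armed robbery $397,500; solicitation $2,800.
Stacking rule: highest base plus 10% of each additional charge. Highest is armed robbery at $397,500. Additional: $5,900 × 10% = $590; $2,800 × 10% = $280. Combined base = $397,500 + $870 = $398,370.
Offense committed while on probation or parole (+$3,500 flat): $398,370 + $3,500 = $401,870.
$401,870 is within the $850,000 maximum.
$401,870 is at or above the $10,000 minimum.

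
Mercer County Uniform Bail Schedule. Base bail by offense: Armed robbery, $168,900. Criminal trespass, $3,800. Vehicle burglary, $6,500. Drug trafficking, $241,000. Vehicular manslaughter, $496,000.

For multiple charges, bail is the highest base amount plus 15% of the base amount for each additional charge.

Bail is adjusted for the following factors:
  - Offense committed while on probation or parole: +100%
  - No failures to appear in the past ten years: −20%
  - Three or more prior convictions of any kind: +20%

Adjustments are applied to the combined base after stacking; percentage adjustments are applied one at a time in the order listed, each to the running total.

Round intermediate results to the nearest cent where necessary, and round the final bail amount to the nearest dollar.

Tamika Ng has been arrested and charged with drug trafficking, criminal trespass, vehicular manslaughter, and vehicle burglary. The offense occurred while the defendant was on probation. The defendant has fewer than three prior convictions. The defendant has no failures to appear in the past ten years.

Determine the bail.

$853,912

Base amounts from the schedule: drug trafficking $241,000; criminal trespass $3,800; vehicular manslaughter $496,000; vehicle burglary $6,500.
Stacking rule: highest base plus 15% of each additional charge. Highest is vehicular manslaughter at $496,000. Additional: $241,000 × 15% = $36,150; $3,800 × 15% = $570; $6,500 × 15% = $975. Combined base = $496,000 + $37,695 = $533,695.
Offense committed while on probation or parole (+100%): $533,695 × 2 = $1,067,390.
No failures to appear in the past ten years (−20%): $1,067,390 × 0.8 = $853,912.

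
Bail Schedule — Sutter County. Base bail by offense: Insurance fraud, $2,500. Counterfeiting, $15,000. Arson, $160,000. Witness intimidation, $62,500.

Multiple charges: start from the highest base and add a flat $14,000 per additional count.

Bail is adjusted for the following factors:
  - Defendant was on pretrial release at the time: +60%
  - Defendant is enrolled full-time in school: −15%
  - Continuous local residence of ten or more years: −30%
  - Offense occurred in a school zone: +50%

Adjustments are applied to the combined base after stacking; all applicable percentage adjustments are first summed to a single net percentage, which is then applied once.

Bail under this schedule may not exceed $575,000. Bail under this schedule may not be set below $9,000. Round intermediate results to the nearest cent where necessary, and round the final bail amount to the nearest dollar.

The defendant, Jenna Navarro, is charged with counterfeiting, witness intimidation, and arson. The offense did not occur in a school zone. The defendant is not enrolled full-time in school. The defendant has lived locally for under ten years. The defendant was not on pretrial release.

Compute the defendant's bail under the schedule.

Base amounts from the schedule: counterfeiting $15,000; witness intimidation $62,500; arson $160,000.
Stacking rule: highest base plus $14,000 per additional charge. Highest is arson at $160,000; 2 additional charges → +$28,000. Combined base = $188,000.
No adjustment factors apply to this defendant.
$188,000 is within the $575,000 maximum.
$188,000 is at or above the $9,000 minimum.

$188,000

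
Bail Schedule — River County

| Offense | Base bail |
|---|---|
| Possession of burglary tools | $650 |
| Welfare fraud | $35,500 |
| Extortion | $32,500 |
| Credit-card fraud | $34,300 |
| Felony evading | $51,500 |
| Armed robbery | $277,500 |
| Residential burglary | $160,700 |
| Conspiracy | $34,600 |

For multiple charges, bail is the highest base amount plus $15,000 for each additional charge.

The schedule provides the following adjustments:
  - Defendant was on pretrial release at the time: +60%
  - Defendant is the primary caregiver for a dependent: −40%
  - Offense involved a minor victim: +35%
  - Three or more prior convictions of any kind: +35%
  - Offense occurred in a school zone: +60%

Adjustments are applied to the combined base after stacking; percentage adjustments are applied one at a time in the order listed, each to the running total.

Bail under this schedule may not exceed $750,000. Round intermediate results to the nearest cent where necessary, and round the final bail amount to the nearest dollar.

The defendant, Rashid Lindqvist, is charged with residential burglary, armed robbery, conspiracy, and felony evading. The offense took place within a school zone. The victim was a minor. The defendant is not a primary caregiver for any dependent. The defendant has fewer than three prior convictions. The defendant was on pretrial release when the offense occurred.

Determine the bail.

$750,000

Base amounts from the schedule: residential burglary $160,700; armed robbery $277,500; conspiracy $34,600; felony evading $51,500.
Stacking rule: highest base plus $15,000 per additional charge. Highest is armed robbery at $277,500; 3 additional charges → +$45,000. Combined base = $322,500.
Defendant was on pretrial release at the time (+60%): $322,500 × 1.6 = $516,000.
Offense involved a minor victim (+35%): $516,000 × 1.35 = $696,600.
Offense occurred in a school zone (+60%): $696,600 × 1.6 = $1,114,560.
Result $1,114,560 exceeds the maximum of $750,000; bail is capped at $750,000.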